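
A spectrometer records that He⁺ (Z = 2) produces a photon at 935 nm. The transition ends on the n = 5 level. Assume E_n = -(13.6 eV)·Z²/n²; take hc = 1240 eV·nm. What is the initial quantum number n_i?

n_i = 8

The photon energy is ΔE = hc/λ = 1240 / 935 = 1.326 eV.
With Z = 2, ΔE = 54.40 × (1/n_f² − 1/n_i²), so 1/n_f² − 1/n_i² = 0.02438.
With n_f = 5: 1/n_i² = 1/25 − 0.02438 = 0.01562, so n_i ≈ 8.00.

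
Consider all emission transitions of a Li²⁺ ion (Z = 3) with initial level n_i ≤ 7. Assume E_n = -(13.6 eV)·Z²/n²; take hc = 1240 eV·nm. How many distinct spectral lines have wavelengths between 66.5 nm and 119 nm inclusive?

2

Enumerate all n_i → n_f pairs with 1 ≤ n_f < n_i ≤ 7 and compute λ = 1240 / [13.6·9·(1/n_f² − 1/n_i²)].
Lines falling in [66.5, 119] nm: 3→2 (72.94 nm), 7→3 (111.7 nm).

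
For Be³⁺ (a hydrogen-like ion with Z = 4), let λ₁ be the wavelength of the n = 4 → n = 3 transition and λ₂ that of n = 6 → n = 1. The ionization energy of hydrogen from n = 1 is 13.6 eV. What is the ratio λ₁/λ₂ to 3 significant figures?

20.0

λ ∝ 1/ΔE ∝ 1/(1/n_f² − 1/n_i²), and the Z² and hc factors cancel in the ratio.
λ₁/λ₂ = (1/1² − 1/6²)/(1/3² − 1/4²) = 0.9722/0.04861 = 20.0.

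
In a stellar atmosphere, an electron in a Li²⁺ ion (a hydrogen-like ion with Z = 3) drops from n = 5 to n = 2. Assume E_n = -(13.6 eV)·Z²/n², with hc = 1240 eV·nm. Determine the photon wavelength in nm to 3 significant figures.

48.2 nm

For Z = 3 the level energies scale as Z², so the effective Rydberg energy is 13.6 × 9 = 122.4 eV.
ΔE = 122.4 × (1/2² − 1/5²) = 122.4 × 0.2100 = 25.70 eV.
λ = hc/ΔE = 1240 / 25.70 = 48.2 nm.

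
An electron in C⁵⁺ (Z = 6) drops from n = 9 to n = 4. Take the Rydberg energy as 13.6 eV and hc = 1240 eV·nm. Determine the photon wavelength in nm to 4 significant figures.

For Z = 6 the level energies scale as Z², so the effective Rydberg energy is 13.6 × 36 = 489.6 eV.
ΔE = 489.6 × (1/4² − 1/9²) = 489.6 × 0.05015 = 24.56 eV.
λ = hc/ΔE = 1240 / 24.56 = 50.50 nm.

50.50 nm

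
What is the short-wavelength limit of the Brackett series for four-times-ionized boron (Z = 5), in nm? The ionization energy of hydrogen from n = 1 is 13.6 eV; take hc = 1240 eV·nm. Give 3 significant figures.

58.4 nm

The Brackett series has lower level n_f = 4; the series limit corresponds to n_i → ∞.
ΔE_max = 13.6 × 25 / 4² = 21.25 eV.
λ_min = 1240 / 21.25 = 58.4 nm.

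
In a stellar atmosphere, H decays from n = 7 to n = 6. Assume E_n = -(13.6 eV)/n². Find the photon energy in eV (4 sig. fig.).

E_7 = −13.60/49 = −0.2776 eV and E_6 = −13.60/36 = −0.3778 eV.
The photon energy is |E_7 − E_6| = 0.1002 eV.

0.1002 eV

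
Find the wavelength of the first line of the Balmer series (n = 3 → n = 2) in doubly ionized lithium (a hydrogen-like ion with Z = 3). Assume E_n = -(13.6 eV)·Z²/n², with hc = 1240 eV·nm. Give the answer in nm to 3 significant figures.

72.9 nm

The Balmer series terminates on n_f = 2; the first line has n_i = 2+1 = 3.
ΔE = 122.4 × (1/2² − 1/3²) = 17.00 eV.
λ = 1240 / 17.00 = 72.9 nm.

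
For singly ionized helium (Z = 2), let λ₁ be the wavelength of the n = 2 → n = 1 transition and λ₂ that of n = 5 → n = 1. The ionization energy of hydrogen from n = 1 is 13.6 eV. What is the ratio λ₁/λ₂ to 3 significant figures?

λ ∝ 1/ΔE ∝ 1/(1/n_f² − 1/n_i²), and the Z² and hc factors cancel in the ratio.
λ₁/λ₂ = (1/1² − 1/5²)/(1/1² − 1/2²) = 0.9600/0.7500 = 1.28.

1.28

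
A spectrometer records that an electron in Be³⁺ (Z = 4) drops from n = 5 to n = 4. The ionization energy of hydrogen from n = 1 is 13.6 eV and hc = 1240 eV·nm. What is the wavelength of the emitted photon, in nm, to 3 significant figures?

For Z = 4 the level energies scale as Z², so the effective Rydberg energy is 13.6 × 16 = 217.6 eV.
ΔE = 217.6 × (1/4² − 1/5²) = 217.6 × 0.02250 = 4.896 eV.
λ = hc/ΔE = 1240 / 4.896 = 253 nm.

253 nm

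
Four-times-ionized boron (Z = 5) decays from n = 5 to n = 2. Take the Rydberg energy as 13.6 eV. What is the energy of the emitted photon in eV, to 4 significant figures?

The Bohr energies scale as Z², so for Z = 5: E_n = −340.0/n² eV.
E_5 = −340.0/25 = −13.60 eV and E_2 = −340.0/4 = −85.00 eV.
The photon energy is |E_5 − E_2| = 71.40 eV.

71.40 eV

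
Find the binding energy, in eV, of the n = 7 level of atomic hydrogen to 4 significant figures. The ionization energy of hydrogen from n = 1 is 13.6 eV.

0.2776 eV

E_7 = −13.60/49 = −0.2776 eV, so ionization (to E = 0) requires 0.2776 eV.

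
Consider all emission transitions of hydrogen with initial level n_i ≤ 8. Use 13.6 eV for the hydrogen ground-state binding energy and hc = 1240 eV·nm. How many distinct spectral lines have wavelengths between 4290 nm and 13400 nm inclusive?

Enumerate all n_i → n_f pairs with 1 ≤ n_f < n_i ≤ 8 and compute λ = 1240 / [13.6·1·(1/n_f² − 1/n_i²)].
Lines falling in [4290, 13400] nm: 7→5 (4654 nm), 6→5 (7460 nm), 8→6 (7503 nm), 7→6 (12370 nm).

4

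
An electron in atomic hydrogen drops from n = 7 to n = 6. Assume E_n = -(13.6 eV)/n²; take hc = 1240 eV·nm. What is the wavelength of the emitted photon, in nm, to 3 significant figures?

12400 nm

ΔE = 13.60 × (1/6² − 1/7²) = 13.60 × 0.007370 = 0.1002 eV.
λ = hc/ΔE = 1240 / 0.1002 = 12400 nm.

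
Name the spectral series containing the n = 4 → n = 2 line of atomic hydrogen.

The series is set by the lower level: n_f = 2 is the Balmer series.

Balmer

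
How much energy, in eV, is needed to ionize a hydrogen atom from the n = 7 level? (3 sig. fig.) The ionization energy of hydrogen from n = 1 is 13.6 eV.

0.278 eV

E_7 = −13.60/49 = −0.278 eV, so ionization (to E = 0) requires 0.278 eV.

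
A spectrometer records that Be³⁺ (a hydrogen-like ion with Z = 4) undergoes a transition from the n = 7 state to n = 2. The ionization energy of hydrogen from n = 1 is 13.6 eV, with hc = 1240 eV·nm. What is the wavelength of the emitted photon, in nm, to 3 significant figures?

For Z = 4 the level energies scale as Z², so the effective Rydberg energy is 13.6 × 16 = 217.6 eV.
ΔE = 217.6 × (1/2² − 1/7²) = 217.6 × 0.2296 = 49.96 eV.
λ = hc/ΔE = 1240 / 49.96 = 24.8 nm.

24.8 nm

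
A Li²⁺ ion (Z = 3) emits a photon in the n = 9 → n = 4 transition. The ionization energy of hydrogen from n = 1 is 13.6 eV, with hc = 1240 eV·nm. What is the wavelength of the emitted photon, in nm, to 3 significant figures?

202 nm

For Z = 3 the level energies scale as Z², so the effective Rydberg energy is 13.6 × 9 = 122.4 eV.
ΔE = 122.4 × (1/4² − 1/9²) = 122.4 × 0.05015 = 6.139 eV.
λ = hc/ΔE = 1240 / 6.139 = 202 nm.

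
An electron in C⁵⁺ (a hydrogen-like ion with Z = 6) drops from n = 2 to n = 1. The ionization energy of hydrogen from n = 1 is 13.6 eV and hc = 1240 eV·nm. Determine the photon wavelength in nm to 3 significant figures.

For Z = 6 the level energies scale as Z², so the effective Rydberg energy is 13.6 × 36 = 489.6 eV.
ΔE = 489.6 × (1/1² − 1/2²) = 489.6 × 0.7500 = 367.2 eV.
λ = hc/ΔE = 1240 / 367.2 = 3.38 nm.

3.38 nm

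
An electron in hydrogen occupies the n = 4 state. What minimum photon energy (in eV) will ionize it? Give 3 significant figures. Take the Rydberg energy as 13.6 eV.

0.850 eV

E_4 = −13.60/16 = −0.850 eV, so ionization (to E = 0) requires 0.850 eV.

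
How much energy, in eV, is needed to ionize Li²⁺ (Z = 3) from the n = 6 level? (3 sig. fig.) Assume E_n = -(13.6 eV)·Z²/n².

E_n = −13.6 Z²/n² = −122.4/n² eV for Z = 3.
E_6 = −122.4/36 = −3.40 eV, so ionization (to E = 0) requires 3.40 eV.

3.40 eV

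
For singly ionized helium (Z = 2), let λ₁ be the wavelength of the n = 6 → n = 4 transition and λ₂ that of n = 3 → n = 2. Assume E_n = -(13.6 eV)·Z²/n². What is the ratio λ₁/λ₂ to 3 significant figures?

4.00

λ ∝ 1/ΔE ∝ 1/(1/n_f² − 1/n_i²), and the Z² and hc factors cancel in the ratio.
λ₁/λ₂ = (1/2² − 1/3²)/(1/4² − 1/6²) = 0.1389/0.03472 = 4.00.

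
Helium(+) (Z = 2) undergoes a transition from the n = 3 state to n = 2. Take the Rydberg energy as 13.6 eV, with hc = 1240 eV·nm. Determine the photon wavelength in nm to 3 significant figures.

164 nm

For Z = 2 the level energies scale as Z², so the effective Rydberg energy is 13.6 × 4 = 54.40 eV.
ΔE = 54.40 × (1/2² − 1/3²) = 54.40 × 0.1389 = 7.556 eV.
λ = hc/ΔE = 1240 / 7.556 = 164 nm.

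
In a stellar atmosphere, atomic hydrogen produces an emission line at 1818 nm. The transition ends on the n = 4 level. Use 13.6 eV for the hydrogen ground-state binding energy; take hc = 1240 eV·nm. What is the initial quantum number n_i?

The photon energy is ΔE = hc/λ = 1240 / 1818 = 0.6821 eV.
With Z = 1, ΔE = 13.60 × (1/n_f² − 1/n_i²), so 1/n_f² − 1/n_i² = 0.05015.
With n_f = 4: 1/n_i² = 1/16 − 0.05015 = 0.01235, so n_i ≈ 9.00.

n_i = 9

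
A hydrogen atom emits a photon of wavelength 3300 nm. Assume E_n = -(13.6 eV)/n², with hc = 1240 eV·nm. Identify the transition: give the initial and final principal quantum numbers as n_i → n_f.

n_i = 9, n_f = 5

The photon energy is ΔE = hc/λ = 1240 / 3300 = 0.3758 eV.
With Z = 1, ΔE = 13.60 × (1/n_f² − 1/n_i²), so 1/n_f² − 1/n_i² = 0.02763.
Trying n_f = 5 gives 1/n_i² = 0.01237, i.e. n_i ≈ 9; this pair matches.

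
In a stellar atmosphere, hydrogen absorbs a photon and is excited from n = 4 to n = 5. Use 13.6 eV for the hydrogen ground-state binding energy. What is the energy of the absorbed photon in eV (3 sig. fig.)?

E_5 = −13.60/25 = −0.5440 eV and E_4 = −13.60/16 = −0.8500 eV.
The photon energy is |E_5 − E_4| = 0.306 eV.

0.306 eV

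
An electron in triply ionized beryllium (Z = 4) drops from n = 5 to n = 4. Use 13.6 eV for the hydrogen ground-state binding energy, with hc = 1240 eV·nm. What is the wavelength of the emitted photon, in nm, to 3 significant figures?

253 nm

For Z = 4 the level energies scale as Z², so the effective Rydberg energy is 13.6 × 16 = 217.6 eV.
ΔE = 217.6 × (1/4² − 1/5²) = 217.6 × 0.02250 = 4.896 eV.
λ = hc/ΔE = 1240 / 4.896 = 253 nm.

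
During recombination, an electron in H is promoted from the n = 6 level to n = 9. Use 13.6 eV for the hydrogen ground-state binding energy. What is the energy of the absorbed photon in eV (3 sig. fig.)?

E_9 = −13.60/81 = −0.1679 eV and E_6 = −13.60/36 = −0.3778 eV.
The photon energy is |E_9 − E_6| = 0.210 eV.

0.210 eV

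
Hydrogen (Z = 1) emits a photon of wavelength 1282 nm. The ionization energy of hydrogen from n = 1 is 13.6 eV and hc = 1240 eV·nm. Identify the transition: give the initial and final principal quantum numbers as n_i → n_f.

The photon energy is ΔE = hc/λ = 1240 / 1282 = 0.9672 eV.
With Z = 1, ΔE = 13.60 × (1/n_f² − 1/n_i²), so 1/n_f² − 1/n_i² = 0.07112.
Trying n_f = 3 gives 1/n_i² = 0.03999, i.e. n_i ≈ 5; this pair matches.

n_i = 5, n_f = 3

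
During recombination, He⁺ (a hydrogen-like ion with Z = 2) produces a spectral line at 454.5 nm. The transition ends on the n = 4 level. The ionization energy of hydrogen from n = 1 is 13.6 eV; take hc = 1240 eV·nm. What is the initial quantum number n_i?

The photon energy is ΔE = hc/λ = 1240 / 454.5 = 2.728 eV.
With Z = 2, ΔE = 54.40 × (1/n_f² − 1/n_i²), so 1/n_f² − 1/n_i² = 0.05015.
With n_f = 4: 1/n_i² = 1/16 − 0.05015 = 0.01235, so n_i ≈ 9.00.

n_i = 9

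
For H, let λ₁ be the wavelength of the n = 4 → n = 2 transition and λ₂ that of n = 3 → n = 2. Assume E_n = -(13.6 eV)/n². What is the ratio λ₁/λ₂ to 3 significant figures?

0.741

λ ∝ 1/ΔE ∝ 1/(1/n_f² − 1/n_i²), and the Z² and hc factors cancel in the ratio.
λ₁/λ₂ = (1/2² − 1/3²)/(1/2² − 1/4²) = 0.1389/0.1875 = 0.741.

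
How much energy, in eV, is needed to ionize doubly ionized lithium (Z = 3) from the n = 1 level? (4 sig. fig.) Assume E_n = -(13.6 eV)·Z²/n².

E_n = −13.6 Z²/n² = −122.4/n² eV for Z = 3.
E_1 = −122.4/1 = −122.4 eV, so ionization (to E = 0) requires 122.4 eV.

122.4 eV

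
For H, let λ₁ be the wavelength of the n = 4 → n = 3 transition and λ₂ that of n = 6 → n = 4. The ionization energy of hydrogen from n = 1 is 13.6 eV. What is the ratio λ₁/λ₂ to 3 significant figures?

λ ∝ 1/ΔE ∝ 1/(1/n_f² − 1/n_i²), and the Z² and hc factors cancel in the ratio.
λ₁/λ₂ = (1/4² − 1/6²)/(1/3² − 1/4²) = 0.03472/0.04861 = 0.714.

0.714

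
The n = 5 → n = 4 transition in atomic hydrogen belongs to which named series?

The series is set by the lower level: n_f = 4 is the Brackett series.

Brackett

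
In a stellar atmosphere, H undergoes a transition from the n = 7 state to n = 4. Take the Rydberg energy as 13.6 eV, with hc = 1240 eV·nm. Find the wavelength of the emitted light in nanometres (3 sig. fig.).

ΔE = 13.60 × (1/4² − 1/7²) = 13.60 × 0.04209 = 0.5724 eV.
λ = hc/ΔE = 1240 / 0.5724 = 2170 nm.
This line belongs to the Brackett series.

2170 nm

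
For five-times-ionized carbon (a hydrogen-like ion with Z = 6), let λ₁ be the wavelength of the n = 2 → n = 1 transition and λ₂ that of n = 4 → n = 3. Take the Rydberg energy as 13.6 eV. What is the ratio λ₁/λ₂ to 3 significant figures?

0.0648

λ ∝ 1/ΔE ∝ 1/(1/n_f² − 1/n_i²), and the Z² and hc factors cancel in the ratio.
λ₁/λ₂ = (1/3² − 1/4²)/(1/1² − 1/2²) = 0.04861/0.7500 = 0.0648.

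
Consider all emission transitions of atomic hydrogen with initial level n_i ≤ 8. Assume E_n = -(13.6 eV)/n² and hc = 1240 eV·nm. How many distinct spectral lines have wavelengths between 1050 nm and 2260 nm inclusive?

5

Enumerate all n_i → n_f pairs with 1 ≤ n_f < n_i ≤ 8 and compute λ = 1240 / [13.6·1·(1/n_f² − 1/n_i²)].
Lines falling in [1050, 2260] nm: 6→3 (1094 nm), 5→3 (1282 nm), 4→3 (1876 nm), 8→4 (1945 nm), 7→4 (2166 nm).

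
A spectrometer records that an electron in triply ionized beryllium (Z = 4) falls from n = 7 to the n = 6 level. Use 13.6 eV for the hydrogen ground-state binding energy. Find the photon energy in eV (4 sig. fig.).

1.604 eV

The Bohr energies scale as Z², so for Z = 4: E_n = −217.6/n² eV.
E_7 = −217.6/49 = −4.441 eV and E_6 = −217.6/36 = −6.044 eV.
The photon energy is |E_7 − E_6| = 1.604 eV.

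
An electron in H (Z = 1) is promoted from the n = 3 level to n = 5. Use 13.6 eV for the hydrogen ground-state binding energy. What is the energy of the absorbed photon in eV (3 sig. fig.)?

0.967 eV

E_5 = −13.60/25 = −0.5440 eV and E_3 = −13.60/9 = −1.511 eV.
The photon energy is |E_5 − E_3| = 0.967 eV.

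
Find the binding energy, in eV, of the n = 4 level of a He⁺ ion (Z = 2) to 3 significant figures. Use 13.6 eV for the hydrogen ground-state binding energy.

E_n = −13.6 Z²/n² = −54.40/n² eV for Z = 2.
E_4 = −54.40/16 = −3.40 eV, so ionization (to E = 0) requires 3.40 eV.

3.40 eV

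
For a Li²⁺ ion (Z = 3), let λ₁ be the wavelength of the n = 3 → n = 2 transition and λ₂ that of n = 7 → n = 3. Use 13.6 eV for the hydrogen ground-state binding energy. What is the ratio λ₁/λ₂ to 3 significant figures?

λ ∝ 1/ΔE ∝ 1/(1/n_f² − 1/n_i²), and the Z² and hc factors cancel in the ratio.
λ₁/λ₂ = (1/3² − 1/7²)/(1/2² − 1/3²) = 0.09070/0.1389 = 0.653.

0.653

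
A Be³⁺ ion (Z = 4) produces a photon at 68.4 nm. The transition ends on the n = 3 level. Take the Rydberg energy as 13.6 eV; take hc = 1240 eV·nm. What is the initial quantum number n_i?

The photon energy is ΔE = hc/λ = 1240 / 68.4 = 18.13 eV.
With Z = 4, ΔE = 217.6 × (1/n_f² − 1/n_i²), so 1/n_f² − 1/n_i² = 0.08331.
With n_f = 3: 1/n_i² = 1/9 − 0.08331 = 0.02780, so n_i ≈ 6.00.

n_i = 6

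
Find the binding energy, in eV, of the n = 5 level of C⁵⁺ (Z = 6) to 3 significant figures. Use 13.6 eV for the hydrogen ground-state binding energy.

E_n = −13.6 Z²/n² = −489.6/n² eV for Z = 6.
E_5 = −489.6/25 = −19.6 eV, so ionization (to E = 0) requires 19.6 eV.

19.6 eV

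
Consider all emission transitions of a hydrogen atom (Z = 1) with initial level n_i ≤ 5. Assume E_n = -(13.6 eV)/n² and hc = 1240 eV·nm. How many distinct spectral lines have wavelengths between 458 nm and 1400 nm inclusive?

Enumerate all n_i → n_f pairs with 1 ≤ n_f < n_i ≤ 5 and compute λ = 1240 / [13.6·1·(1/n_f² − 1/n_i²)].
Lines falling in [458, 1400] nm: 4→2 (486.3 nm), 3→2 (656.5 nm), 5→3 (1282 nm).

3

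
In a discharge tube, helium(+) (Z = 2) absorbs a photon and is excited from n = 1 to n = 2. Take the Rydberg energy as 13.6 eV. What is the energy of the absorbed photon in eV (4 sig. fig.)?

40.80 eV

The Bohr energies scale as Z², so for Z = 2: E_n = −54.40/n² eV.
E_2 = −54.40/4 = −13.60 eV and E_1 = −54.40/1 = −54.40 eV.
The photon energy is |E_2 − E_1| = 40.80 eV.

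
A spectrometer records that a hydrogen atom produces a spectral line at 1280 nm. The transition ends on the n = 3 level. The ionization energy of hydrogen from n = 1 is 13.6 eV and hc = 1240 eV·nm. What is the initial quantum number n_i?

The photon energy is ΔE = hc/λ = 1240 / 1280 = 0.9688 eV.
With Z = 1, ΔE = 13.60 × (1/n_f² − 1/n_i²), so 1/n_f² − 1/n_i² = 0.07123.
With n_f = 3: 1/n_i² = 1/9 − 0.07123 = 0.03988, so n_i ≈ 5.01.

n_i = 5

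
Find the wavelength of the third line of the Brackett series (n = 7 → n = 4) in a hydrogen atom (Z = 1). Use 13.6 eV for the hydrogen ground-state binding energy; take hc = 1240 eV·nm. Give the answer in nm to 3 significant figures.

The Brackett series terminates on n_f = 4; the third line has n_i = 4+3 = 7.
ΔE = 13.60 × (1/4² − 1/7²) = 0.5724 eV.
λ = 1240 / 0.5724 = 2170 nm.

2170 nm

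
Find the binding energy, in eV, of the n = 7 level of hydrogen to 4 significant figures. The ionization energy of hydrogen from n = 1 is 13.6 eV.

E_7 = −13.60/49 = −0.2776 eV, so ionization (to E = 0) requires 0.2776 eV.

0.2776 eV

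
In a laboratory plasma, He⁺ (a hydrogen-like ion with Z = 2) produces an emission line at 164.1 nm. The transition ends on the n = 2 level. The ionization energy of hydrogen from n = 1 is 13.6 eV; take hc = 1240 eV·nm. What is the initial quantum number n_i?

n_i = 3

The photon energy is ΔE = hc/λ = 1240 / 164.1 = 7.556 eV.
With Z = 2, ΔE = 54.40 × (1/n_f² − 1/n_i²), so 1/n_f² − 1/n_i² = 0.1389.
With n_f = 2: 1/n_i² = 1/4 − 0.1389 = 0.1111, so n_i ≈ 3.00.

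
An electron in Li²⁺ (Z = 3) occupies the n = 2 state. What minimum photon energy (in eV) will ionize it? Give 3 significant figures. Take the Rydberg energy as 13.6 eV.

30.6 eV

E_n = −13.6 Z²/n² = −122.4/n² eV for Z = 3.
E_2 = −122.4/4 = −30.6 eV, so ionization (to E = 0) requires 30.6 eV.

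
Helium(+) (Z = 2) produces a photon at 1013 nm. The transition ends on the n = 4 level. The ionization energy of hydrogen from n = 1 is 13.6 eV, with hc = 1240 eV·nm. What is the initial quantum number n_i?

The photon energy is ΔE = hc/λ = 1240 / 1013 = 1.224 eV.
With Z = 2, ΔE = 54.40 × (1/n_f² − 1/n_i²), so 1/n_f² − 1/n_i² = 0.02250.
With n_f = 4: 1/n_i² = 1/16 − 0.02250 = 0.04000, so n_i ≈ 5.00.

n_i = 5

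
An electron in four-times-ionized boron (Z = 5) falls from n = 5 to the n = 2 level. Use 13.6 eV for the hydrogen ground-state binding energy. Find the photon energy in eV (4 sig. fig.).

The Bohr energies scale as Z², so for Z = 5: E_n = −340.0/n² eV.
E_5 = −340.0/25 = −13.60 eV and E_2 = −340.0/4 = −85.00 eV.
The photon energy is |E_5 − E_2| = 71.40 eV.

71.40 eV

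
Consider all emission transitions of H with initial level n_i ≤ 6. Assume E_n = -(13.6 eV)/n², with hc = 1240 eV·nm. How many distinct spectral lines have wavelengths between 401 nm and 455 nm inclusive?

Enumerate all n_i → n_f pairs with 1 ≤ n_f < n_i ≤ 6 and compute λ = 1240 / [13.6·1·(1/n_f² − 1/n_i²)].
Lines falling in [401, 455] nm: 6→2 (410.3 nm), 5→2 (434.2 nm).

2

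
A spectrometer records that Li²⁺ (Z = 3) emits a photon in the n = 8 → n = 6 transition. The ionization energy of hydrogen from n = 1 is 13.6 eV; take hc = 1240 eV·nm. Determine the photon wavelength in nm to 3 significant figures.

834 nm

For Z = 3 the level energies scale as Z², so the effective Rydberg energy is 13.6 × 9 = 122.4 eV.
ΔE = 122.4 × (1/6² − 1/8²) = 122.4 × 0.01215 = 1.488 eV.
λ = hc/ΔE = 1240 / 1.488 = 834 nm.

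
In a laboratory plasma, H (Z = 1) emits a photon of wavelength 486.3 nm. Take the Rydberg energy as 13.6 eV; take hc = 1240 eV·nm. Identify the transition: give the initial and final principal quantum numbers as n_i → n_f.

n_i = 4, n_f = 2

The photon energy is ΔE = hc/λ = 1240 / 486.3 = 2.550 eV.
With Z = 1, ΔE = 13.60 × (1/n_f² − 1/n_i²), so 1/n_f² − 1/n_i² = 0.1875.
Trying n_f = 2 gives 1/n_i² = 0.06251, i.e. n_i ≈ 4; this pair matches.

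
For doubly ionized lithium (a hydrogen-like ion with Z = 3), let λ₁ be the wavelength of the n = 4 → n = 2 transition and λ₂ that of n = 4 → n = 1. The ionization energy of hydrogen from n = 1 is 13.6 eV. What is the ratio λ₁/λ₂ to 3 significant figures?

λ ∝ 1/ΔE ∝ 1/(1/n_f² − 1/n_i²), and the Z² and hc factors cancel in the ratio.
λ₁/λ₂ = (1/1² − 1/4²)/(1/2² − 1/4²) = 0.9375/0.1875 = 5.00.

5.00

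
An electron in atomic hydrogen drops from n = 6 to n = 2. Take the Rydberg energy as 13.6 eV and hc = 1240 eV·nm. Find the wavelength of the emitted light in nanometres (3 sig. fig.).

410 nm

ΔE = 13.60 × (1/2² − 1/6²) = 13.60 × 0.2222 = 3.022 eV.
λ = hc/ΔE = 1240 / 3.022 = 410 nm.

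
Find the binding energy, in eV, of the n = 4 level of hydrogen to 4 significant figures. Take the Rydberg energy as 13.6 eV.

0.8500 eV

E_4 = −13.60/16 = −0.8500 eV, so ionization (to E = 0) requires 0.8500 eV.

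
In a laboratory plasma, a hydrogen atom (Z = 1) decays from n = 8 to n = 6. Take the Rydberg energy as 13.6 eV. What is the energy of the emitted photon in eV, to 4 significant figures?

0.1653 eV

E_8 = −13.60/64 = −0.2125 eV and E_6 = −13.60/36 = −0.3778 eV.
The photon energy is |E_8 − E_6| = 0.1653 eV.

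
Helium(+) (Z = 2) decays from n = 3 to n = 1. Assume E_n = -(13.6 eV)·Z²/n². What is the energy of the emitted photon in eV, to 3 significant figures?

The Bohr energies scale as Z², so for Z = 2: E_n = −54.40/n² eV.
E_3 = −54.40/9 = −6.044 eV and E_1 = −54.40/1 = −54.40 eV.
The photon energy is |E_3 − E_1| = 48.4 eV.

48.4 eV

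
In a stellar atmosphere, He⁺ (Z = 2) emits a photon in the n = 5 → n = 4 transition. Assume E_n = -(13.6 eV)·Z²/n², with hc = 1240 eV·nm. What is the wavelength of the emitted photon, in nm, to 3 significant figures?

For Z = 2 the level energies scale as Z², so the effective Rydberg energy is 13.6 × 4 = 54.40 eV.
ΔE = 54.40 × (1/4² − 1/5²) = 54.40 × 0.02250 = 1.224 eV.
λ = hc/ΔE = 1240 / 1.224 = 1010 nm.

1010 nm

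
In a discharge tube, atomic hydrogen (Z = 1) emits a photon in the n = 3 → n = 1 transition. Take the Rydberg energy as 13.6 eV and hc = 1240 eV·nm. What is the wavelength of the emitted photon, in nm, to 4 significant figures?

102.6 nm

ΔE = 13.60 × (1/1² − 1/3²) = 13.60 × 0.8889 = 12.09 eV.
λ = hc/ΔE = 1240 / 12.09 = 102.6 nm.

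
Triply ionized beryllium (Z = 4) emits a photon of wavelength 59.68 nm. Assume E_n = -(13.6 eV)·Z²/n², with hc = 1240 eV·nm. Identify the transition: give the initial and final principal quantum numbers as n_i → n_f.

n_i = 8, n_f = 3

The photon energy is ΔE = hc/λ = 1240 / 59.68 = 20.78 eV.
With Z = 4, ΔE = 217.6 × (1/n_f² − 1/n_i²), so 1/n_f² − 1/n_i² = 0.09548.
Trying n_f = 3 gives 1/n_i² = 0.01563, i.e. n_i ≈ 8; this pair matches.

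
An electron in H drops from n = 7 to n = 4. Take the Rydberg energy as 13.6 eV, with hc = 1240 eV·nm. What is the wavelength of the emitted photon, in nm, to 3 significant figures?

ΔE = 13.60 × (1/4² − 1/7²) = 13.60 × 0.04209 = 0.5724 eV.
λ = hc/ΔE = 1240 / 0.5724 = 2170 nm.
This line belongs to the Brackett series.

2170 nm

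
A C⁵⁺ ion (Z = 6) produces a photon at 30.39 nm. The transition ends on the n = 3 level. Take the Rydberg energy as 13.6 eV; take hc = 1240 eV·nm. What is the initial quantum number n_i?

n_i = 6

The photon energy is ΔE = hc/λ = 1240 / 30.39 = 40.80 eV.
With Z = 6, ΔE = 489.6 × (1/n_f² − 1/n_i²), so 1/n_f² − 1/n_i² = 0.08334.
With n_f = 3: 1/n_i² = 1/9 − 0.08334 = 0.02777, so n_i ≈ 6.00.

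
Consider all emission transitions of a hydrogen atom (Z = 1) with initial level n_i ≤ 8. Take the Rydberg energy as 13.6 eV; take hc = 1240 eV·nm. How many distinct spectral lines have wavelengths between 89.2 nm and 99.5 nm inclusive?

Enumerate all n_i → n_f pairs with 1 ≤ n_f < n_i ≤ 8 and compute λ = 1240 / [13.6·1·(1/n_f² − 1/n_i²)].
Lines falling in [89.2, 99.5] nm: 8→1 (92.62 nm), 7→1 (93.08 nm), 6→1 (93.78 nm), 5→1 (94.98 nm), 4→1 (97.25 nm).

5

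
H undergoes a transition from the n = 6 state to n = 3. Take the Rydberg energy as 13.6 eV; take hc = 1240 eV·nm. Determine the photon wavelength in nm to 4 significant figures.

ΔE = 13.60 × (1/3² − 1/6²) = 13.60 × 0.08333 = 1.133 eV.
λ = hc/ΔE = 1240 / 1.133 = 1094 nm.

1094 nm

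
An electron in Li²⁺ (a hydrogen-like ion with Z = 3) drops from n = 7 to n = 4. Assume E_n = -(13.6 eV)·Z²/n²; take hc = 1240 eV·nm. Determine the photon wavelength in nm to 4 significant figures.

240.7 nm

For Z = 3 the level energies scale as Z², so the effective Rydberg energy is 13.6 × 9 = 122.4 eV.
ΔE = 122.4 × (1/4² − 1/7²) = 122.4 × 0.04209 = 5.152 eV.
λ = hc/ΔE = 1240 / 5.152 = 240.7 nm.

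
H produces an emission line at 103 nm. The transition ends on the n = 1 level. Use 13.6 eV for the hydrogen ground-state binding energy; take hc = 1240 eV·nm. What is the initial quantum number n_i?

n_i = 3

The photon energy is ΔE = hc/λ = 1240 / 103 = 12.04 eV.
With Z = 1, ΔE = 13.60 × (1/n_f² − 1/n_i²), so 1/n_f² − 1/n_i² = 0.8852.
With n_f = 1: 1/n_i² = 1/1 − 0.8852 = 0.1148, so n_i ≈ 2.95.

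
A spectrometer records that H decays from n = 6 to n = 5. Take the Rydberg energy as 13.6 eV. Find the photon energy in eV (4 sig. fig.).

E_6 = −13.60/36 = −0.3778 eV and E_5 = −13.60/25 = −0.5440 eV.
The photon energy is |E_6 − E_5| = 0.1662 eV.

0.1662 eV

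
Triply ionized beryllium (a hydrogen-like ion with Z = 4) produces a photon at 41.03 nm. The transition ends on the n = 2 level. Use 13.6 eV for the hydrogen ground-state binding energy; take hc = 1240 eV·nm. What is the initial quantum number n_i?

n_i = 3

The photon energy is ΔE = hc/λ = 1240 / 41.03 = 30.22 eV.
With Z = 4, ΔE = 217.6 × (1/n_f² − 1/n_i²), so 1/n_f² − 1/n_i² = 0.1389.
With n_f = 2: 1/n_i² = 1/4 − 0.1389 = 0.1111, so n_i ≈ 3.00.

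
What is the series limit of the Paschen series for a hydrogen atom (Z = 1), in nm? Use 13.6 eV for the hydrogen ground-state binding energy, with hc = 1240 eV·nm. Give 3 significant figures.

The Paschen series has lower level n_f = 3; the series limit corresponds to n_i → ∞.
ΔE_max = 13.6 × 1 / 3² = 1.511 eV.
λ_min = 1240 / 1.511 = 821 nm.

821 nm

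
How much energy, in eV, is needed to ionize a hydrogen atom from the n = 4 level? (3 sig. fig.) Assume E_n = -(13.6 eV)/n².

0.850 eV

E_4 = −13.60/16 = −0.850 eV, so ionization (to E = 0) requires 0.850 eV.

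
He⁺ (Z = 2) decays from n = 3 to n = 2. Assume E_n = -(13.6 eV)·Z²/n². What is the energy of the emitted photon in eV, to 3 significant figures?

7.56 eV

The Bohr energies scale as Z², so for Z = 2: E_n = −54.40/n² eV.
E_3 = −54.40/9 = −6.044 eV and E_2 = −54.40/4 = −13.60 eV.
The photon energy is |E_3 − E_2| = 7.56 eV.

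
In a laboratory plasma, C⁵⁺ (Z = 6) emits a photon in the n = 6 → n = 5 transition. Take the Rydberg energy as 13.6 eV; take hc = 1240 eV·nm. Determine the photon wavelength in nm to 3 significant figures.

For Z = 6 the level energies scale as Z², so the effective Rydberg energy is 13.6 × 36 = 489.6 eV.
ΔE = 489.6 × (1/5² − 1/6²) = 489.6 × 0.01222 = 5.984 eV.
λ = hc/ΔE = 1240 / 5.984 = 207 nm.

207 nm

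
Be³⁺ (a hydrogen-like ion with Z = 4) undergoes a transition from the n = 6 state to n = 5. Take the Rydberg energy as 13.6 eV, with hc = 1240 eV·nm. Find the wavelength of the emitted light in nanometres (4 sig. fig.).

466.2 nm

For Z = 4 the level energies scale as Z², so the effective Rydberg energy is 13.6 × 16 = 217.6 eV.
ΔE = 217.6 × (1/5² − 1/6²) = 217.6 × 0.01222 = 2.660 eV.
λ = hc/ΔE = 1240 / 2.660 = 466.2 nm.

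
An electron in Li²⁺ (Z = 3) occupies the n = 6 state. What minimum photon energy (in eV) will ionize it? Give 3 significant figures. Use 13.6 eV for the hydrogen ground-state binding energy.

3.40 eV

E_n = −13.6 Z²/n² = −122.4/n² eV for Z = 3.
E_6 = −122.4/36 = −3.40 eV, so ionization (to E = 0) requires 3.40 eV.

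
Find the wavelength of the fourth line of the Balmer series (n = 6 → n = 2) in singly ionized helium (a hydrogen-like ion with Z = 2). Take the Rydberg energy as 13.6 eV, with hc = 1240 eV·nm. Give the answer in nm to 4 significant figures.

102.6 nm

The Balmer series terminates on n_f = 2; the fourth line has n_i = 2+4 = 6.
ΔE = 54.40 × (1/2² − 1/6²) = 12.09 eV.
λ = 1240 / 12.09 = 102.6 nm.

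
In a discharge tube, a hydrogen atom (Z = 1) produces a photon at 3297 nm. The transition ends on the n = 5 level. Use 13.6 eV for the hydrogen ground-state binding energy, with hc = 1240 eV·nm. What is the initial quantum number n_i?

The photon energy is ΔE = hc/λ = 1240 / 3297 = 0.3761 eV.
With Z = 1, ΔE = 13.60 × (1/n_f² − 1/n_i²), so 1/n_f² − 1/n_i² = 0.02765.
With n_f = 5: 1/n_i² = 1/25 − 0.02765 = 0.01235, so n_i ≈ 9.00.

n_i = 9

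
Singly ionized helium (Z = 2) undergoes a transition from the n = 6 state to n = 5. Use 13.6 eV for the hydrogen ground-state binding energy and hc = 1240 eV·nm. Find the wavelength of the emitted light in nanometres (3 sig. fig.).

1860 nm

For Z = 2 the level energies scale as Z², so the effective Rydberg energy is 13.6 × 4 = 54.40 eV.
ΔE = 54.40 × (1/5² − 1/6²) = 54.40 × 0.01222 = 0.6649 eV.
λ = hc/ΔE = 1240 / 0.6649 = 1860 nm.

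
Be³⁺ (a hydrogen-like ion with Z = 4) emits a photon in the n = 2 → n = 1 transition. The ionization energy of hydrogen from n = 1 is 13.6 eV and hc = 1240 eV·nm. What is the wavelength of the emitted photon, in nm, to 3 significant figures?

7.60 nm

For Z = 4 the level energies scale as Z², so the effective Rydberg energy is 13.6 × 16 = 217.6 eV.
ΔE = 217.6 × (1/1² − 1/2²) = 217.6 × 0.7500 = 163.2 eV.
λ = hc/ΔE = 1240 / 163.2 = 7.60 nm.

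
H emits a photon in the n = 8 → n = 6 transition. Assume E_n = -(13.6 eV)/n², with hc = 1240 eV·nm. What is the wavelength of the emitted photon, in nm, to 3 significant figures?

ΔE = 13.60 × (1/6² − 1/8²) = 13.60 × 0.01215 = 0.1653 eV.
λ = hc/ΔE = 1240 / 0.1653 = 7500 nm.

7500 nm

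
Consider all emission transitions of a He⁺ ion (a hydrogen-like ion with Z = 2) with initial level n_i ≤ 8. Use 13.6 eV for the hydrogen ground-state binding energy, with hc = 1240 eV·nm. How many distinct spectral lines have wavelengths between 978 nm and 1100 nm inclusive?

1

Enumerate all n_i → n_f pairs with 1 ≤ n_f < n_i ≤ 8 and compute λ = 1240 / [13.6·4·(1/n_f² − 1/n_i²)].
Lines falling in [978, 1100] nm: 5→4 (1013 nm).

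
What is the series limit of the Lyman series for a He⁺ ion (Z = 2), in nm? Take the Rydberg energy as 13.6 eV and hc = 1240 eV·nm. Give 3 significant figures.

22.8 nm

The Lyman series has lower level n_f = 1; the series limit corresponds to n_i → ∞.
ΔE_max = 13.6 × 4 / 1² = 54.40 eV.
λ_min = 1240 / 54.40 = 22.8 nm.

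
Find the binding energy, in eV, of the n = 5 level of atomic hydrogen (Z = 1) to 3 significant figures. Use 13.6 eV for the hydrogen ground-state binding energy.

0.544 eV

E_5 = −13.60/25 = −0.544 eV, so ionization (to E = 0) requires 0.544 eV.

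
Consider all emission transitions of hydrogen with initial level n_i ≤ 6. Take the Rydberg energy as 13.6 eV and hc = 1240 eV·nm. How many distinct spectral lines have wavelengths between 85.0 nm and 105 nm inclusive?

4

Enumerate all n_i → n_f pairs with 1 ≤ n_f < n_i ≤ 6 and compute λ = 1240 / [13.6·1·(1/n_f² − 1/n_i²)].
Lines falling in [85.0, 105] nm: 6→1 (93.78 nm), 5→1 (94.98 nm), 4→1 (97.25 nm), 3→1 (102.6 nm).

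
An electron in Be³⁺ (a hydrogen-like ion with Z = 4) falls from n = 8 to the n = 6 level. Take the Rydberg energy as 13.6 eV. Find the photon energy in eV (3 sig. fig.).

The Bohr energies scale as Z², so for Z = 4: E_n = −217.6/n² eV.
E_8 = −217.6/64 = −3.400 eV and E_6 = −217.6/36 = −6.044 eV.
The photon energy is |E_8 − E_6| = 2.64 eV.

2.64 eV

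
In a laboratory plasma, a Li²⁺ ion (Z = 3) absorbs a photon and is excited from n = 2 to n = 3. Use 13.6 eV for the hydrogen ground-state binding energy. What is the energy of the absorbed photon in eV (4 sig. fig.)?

17.00 eV

The Bohr energies scale as Z², so for Z = 3: E_n = −122.4/n² eV.
E_3 = −122.4/9 = −13.60 eV and E_2 = −122.4/4 = −30.60 eV.
The photon energy is |E_3 − E_2| = 17.00 eV.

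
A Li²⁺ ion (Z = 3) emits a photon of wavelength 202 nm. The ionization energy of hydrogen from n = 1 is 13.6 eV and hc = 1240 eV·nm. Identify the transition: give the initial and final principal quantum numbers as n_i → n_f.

The photon energy is ΔE = hc/λ = 1240 / 202 = 6.139 eV.
With Z = 3, ΔE = 122.4 × (1/n_f² − 1/n_i²), so 1/n_f² − 1/n_i² = 0.05015.
Trying n_f = 4 gives 1/n_i² = 0.01235, i.e. n_i ≈ 9; this pair matches.

n_i = 9, n_f = 4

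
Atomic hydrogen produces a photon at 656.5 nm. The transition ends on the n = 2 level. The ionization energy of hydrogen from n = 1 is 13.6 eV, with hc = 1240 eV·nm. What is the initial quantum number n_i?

The photon energy is ΔE = hc/λ = 1240 / 656.5 = 1.889 eV.
With Z = 1, ΔE = 13.60 × (1/n_f² − 1/n_i²), so 1/n_f² − 1/n_i² = 0.1389.
With n_f = 2: 1/n_i² = 1/4 − 0.1389 = 0.1111, so n_i ≈ 3.00.

n_i = 3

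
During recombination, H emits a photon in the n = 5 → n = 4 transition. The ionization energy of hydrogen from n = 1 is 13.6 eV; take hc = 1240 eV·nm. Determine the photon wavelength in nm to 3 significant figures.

4050 nm

ΔE = 13.60 × (1/4² − 1/5²) = 13.60 × 0.02250 = 0.3060 eV.
λ = hc/ΔE = 1240 / 0.3060 = 4050 nm.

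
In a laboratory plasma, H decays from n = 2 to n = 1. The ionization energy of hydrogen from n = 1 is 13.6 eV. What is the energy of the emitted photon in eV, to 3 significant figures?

E_2 = −13.60/4 = −3.400 eV and E_1 = −13.60/1 = −13.60 eV.
The photon energy is |E_2 − E_1| = 10.2 eV.

10.2 eV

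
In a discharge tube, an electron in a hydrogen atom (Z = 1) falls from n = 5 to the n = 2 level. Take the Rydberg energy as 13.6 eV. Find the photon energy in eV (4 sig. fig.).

E_5 = −13.60/25 = −0.5440 eV and E_2 = −13.60/4 = −3.400 eV.
The photon energy is |E_5 − E_2| = 2.856 eV.

2.856 eV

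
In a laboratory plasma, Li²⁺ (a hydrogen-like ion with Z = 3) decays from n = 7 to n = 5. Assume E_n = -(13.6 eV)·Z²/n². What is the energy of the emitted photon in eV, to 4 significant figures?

2.398 eV

The Bohr energies scale as Z², so for Z = 3: E_n = −122.4/n² eV.
E_7 = −122.4/49 = −2.498 eV and E_5 = −122.4/25 = −4.896 eV.
The photon energy is |E_7 − E_5| = 2.398 eV.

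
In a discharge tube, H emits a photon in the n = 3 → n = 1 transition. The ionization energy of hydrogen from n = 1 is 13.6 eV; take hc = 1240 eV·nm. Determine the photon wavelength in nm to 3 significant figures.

103 nm

ΔE = 13.60 × (1/1² − 1/3²) = 13.60 × 0.8889 = 12.09 eV.
λ = hc/ΔE = 1240 / 12.09 = 103 nm.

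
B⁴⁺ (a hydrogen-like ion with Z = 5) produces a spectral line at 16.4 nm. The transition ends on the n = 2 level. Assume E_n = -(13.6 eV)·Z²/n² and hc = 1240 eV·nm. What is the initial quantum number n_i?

The photon energy is ΔE = hc/λ = 1240 / 16.4 = 75.61 eV.
With Z = 5, ΔE = 340.0 × (1/n_f² − 1/n_i²), so 1/n_f² − 1/n_i² = 0.2224.
With n_f = 2: 1/n_i² = 1/4 − 0.2224 = 0.02762, so n_i ≈ 6.02.

n_i = 6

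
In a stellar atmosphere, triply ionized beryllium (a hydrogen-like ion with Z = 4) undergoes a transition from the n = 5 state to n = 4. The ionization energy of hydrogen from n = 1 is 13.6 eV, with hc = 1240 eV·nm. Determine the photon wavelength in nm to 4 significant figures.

For Z = 4 the level energies scale as Z², so the effective Rydberg energy is 13.6 × 16 = 217.6 eV.
ΔE = 217.6 × (1/4² − 1/5²) = 217.6 × 0.02250 = 4.896 eV.
λ = hc/ΔE = 1240 / 4.896 = 253.3 nm.

253.3 nm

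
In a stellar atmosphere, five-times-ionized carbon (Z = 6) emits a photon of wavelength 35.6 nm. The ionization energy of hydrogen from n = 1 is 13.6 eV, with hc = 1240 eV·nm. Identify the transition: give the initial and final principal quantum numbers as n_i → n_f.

The photon energy is ΔE = hc/λ = 1240 / 35.6 = 34.83 eV.
With Z = 6, ΔE = 489.6 × (1/n_f² − 1/n_i²), so 1/n_f² − 1/n_i² = 0.07114.
Trying n_f = 3 gives 1/n_i² = 0.03997, i.e. n_i ≈ 5; this pair matches.

n_i = 5, n_f = 3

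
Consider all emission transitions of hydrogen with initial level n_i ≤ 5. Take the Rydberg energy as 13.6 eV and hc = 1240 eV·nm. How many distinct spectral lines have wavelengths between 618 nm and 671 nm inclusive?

Enumerate all n_i → n_f pairs with 1 ≤ n_f < n_i ≤ 5 and compute λ = 1240 / [13.6·1·(1/n_f² − 1/n_i²)].
Lines falling in [618, 671] nm: 3→2 (656.5 nm).

1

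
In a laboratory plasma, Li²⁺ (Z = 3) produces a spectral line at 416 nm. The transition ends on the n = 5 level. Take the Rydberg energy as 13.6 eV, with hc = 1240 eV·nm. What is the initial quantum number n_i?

n_i = 8

The photon energy is ΔE = hc/λ = 1240 / 416 = 2.981 eV.
With Z = 3, ΔE = 122.4 × (1/n_f² − 1/n_i²), so 1/n_f² − 1/n_i² = 0.02435.
With n_f = 5: 1/n_i² = 1/25 − 0.02435 = 0.01565, so n_i ≈ 7.99.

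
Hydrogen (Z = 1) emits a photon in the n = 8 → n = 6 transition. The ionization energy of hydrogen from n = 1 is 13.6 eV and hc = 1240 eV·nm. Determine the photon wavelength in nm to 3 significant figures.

7500 nm

ΔE = 13.60 × (1/6² − 1/8²) = 13.60 × 0.01215 = 0.1653 eV.
λ = hc/ΔE = 1240 / 0.1653 = 7500 nm.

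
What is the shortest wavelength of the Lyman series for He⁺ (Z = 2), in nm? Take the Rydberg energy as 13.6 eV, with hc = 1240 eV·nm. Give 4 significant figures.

22.79 nm

The Lyman series has lower level n_f = 1; the series limit corresponds to n_i → ∞.
ΔE_max = 13.6 × 4 / 1² = 54.40 eV.
λ_min = 1240 / 54.40 = 22.79 nm.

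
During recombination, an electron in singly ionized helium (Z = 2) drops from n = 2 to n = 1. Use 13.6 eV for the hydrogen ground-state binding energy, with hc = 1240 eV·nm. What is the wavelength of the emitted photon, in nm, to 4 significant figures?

For Z = 2 the level energies scale as Z², so the effective Rydberg energy is 13.6 × 4 = 54.40 eV.
ΔE = 54.40 × (1/1² − 1/2²) = 54.40 × 0.7500 = 40.80 eV.
λ = hc/ΔE = 1240 / 40.80 = 30.39 nm.

30.39 nm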